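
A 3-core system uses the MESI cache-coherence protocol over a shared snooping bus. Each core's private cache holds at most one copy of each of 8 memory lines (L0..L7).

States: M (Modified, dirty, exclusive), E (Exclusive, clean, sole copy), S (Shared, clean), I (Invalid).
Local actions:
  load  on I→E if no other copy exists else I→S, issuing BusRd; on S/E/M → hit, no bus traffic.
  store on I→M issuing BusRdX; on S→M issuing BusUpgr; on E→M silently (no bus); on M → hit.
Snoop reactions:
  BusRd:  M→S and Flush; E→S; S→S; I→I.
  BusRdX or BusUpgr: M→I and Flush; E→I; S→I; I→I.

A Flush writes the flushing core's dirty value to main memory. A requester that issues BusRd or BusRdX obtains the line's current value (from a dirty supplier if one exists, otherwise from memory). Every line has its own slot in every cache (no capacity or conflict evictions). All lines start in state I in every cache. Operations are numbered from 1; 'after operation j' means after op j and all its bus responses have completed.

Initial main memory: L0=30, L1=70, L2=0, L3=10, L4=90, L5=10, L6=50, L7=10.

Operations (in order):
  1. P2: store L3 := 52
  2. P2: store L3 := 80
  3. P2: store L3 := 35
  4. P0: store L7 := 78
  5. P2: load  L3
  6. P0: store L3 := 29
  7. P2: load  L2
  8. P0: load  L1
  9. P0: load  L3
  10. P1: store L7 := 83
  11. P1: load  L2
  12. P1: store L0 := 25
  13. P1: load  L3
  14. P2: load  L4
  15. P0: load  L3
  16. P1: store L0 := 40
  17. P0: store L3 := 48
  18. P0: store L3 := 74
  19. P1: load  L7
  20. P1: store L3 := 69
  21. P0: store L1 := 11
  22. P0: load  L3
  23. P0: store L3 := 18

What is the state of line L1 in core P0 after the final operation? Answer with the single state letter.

1. P2: store L3 := 52  bus=[BusRdX]  L3: P0=I P1=I P2=M  mem[L3]=10
2. P2: store L3 := 80  bus=[-]  L3: P0=I P1=I P2=M  mem[L3]=10
3. P2: store L3 := 35  bus=[-]  L3: P0=I P1=I P2=M  mem[L3]=10
4. P0: store L7 := 78  bus=[BusRdX]  L7: P0=M P1=I P2=I  mem[L7]=10
5. P2: load  L3  bus=[-]  L3: P0=I P1=I P2=M  mem[L3]=10
6. P0: store L3 := 29  bus=[BusRdX,Flush]  L3: P0=M P1=I P2=I  mem[L3]=35
7. P2: load  L2  bus=[BusRd]  L2: P0=I P1=I P2=E  mem[L2]=0
8. P0: load  L1  bus=[BusRd]  L1: P0=E P1=I P2=I  mem[L1]=70
9. P0: load  L3  bus=[-]  L3: P0=M P1=I P2=I  mem[L3]=35
10. P1: store L7 := 83  bus=[BusRdX,Flush]  L7: P0=I P1=M P2=I  mem[L7]=78
11. P1: load  L2  bus=[BusRd]  L2: P0=I P1=S P2=S  mem[L2]=0
12. P1: store L0 := 25  bus=[BusRdX]  L0: P0=I P1=M P2=I  mem[L0]=30
13. P1: load  L3  bus=[BusRd,Flush]  L3: P0=S P1=S P2=I  mem[L3]=29
14. P2: load  L4  bus=[BusRd]  L4: P0=I P1=I P2=E  mem[L4]=90
15. P0: load  L3  bus=[-]  L3: P0=S P1=S P2=I  mem[L3]=29
16. P1: store L0 := 40  bus=[-]  L0: P0=I P1=M P2=I  mem[L0]=30
17. P0: store L3 := 48  bus=[BusUpgr]  L3: P0=M P1=I P2=I  mem[L3]=29
18. P0: store L3 := 74  bus=[-]  L3: P0=M P1=I P2=I  mem[L3]=29
19. P1: load  L7  bus=[-]  L7: P0=I P1=M P2=I  mem[L7]=78
20. P1: store L3 := 69  bus=[BusRdX,Flush]  L3: P0=I P1=M P2=I  mem[L3]=74
21. P0: store L1 := 11  bus=[-]  L1: P0=M P1=I P2=I  mem[L1]=70
22. P0: load  L3  bus=[BusRd,Flush]  L3: P0=S P1=S P2=I  mem[L3]=69
23. P0: store L3 := 18  bus=[BusUpgr]  L3: P0=M P1=I P2=I  mem[L3]=69

state = M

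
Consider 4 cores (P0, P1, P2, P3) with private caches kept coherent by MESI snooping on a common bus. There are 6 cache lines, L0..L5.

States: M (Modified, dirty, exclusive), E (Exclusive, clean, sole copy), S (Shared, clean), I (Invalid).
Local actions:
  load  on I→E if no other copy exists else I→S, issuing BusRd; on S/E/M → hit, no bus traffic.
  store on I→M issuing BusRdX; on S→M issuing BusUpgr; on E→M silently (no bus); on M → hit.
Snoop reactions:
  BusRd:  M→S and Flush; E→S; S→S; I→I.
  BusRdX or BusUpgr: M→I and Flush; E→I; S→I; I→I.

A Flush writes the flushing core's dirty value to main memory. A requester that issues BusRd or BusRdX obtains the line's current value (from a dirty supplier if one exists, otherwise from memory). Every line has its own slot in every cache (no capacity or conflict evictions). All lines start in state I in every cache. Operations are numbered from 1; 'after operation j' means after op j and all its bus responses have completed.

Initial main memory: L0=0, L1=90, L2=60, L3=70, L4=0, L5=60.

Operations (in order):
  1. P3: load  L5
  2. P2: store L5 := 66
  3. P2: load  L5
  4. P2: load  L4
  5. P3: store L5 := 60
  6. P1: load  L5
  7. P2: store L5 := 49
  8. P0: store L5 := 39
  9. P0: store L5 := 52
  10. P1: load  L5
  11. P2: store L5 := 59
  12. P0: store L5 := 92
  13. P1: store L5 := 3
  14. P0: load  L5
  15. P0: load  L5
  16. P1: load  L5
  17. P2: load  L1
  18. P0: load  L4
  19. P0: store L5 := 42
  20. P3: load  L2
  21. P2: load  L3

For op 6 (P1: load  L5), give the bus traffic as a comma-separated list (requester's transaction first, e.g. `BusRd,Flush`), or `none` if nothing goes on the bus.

bus = BusRd,Flush

1. P3: load  L5  bus=[BusRd]  L5: P0=I P1=I P2=I P3=E  mem[L5]=60
2. P2: store L5 := 66  bus=[BusRdX]  L5: P0=I P1=I P2=M P3=I  mem[L5]=60
3. P2: load  L5  bus=[-]  L5: P0=I P1=I P2=M P3=I  mem[L5]=60
4. P2: load  L4  bus=[BusRd]  L4: P0=I P1=I P2=E P3=I  mem[L4]=0
5. P3: store L5 := 60  bus=[BusRdX,Flush]  L5: P0=I P1=I P2=I P3=M  mem[L5]=66
6. P1: load  L5  bus=[BusRd,Flush]  L5: P0=I P1=S P2=I P3=S  mem[L5]=60
7. P2: store L5 := 49  bus=[BusRdX]  L5: P0=I P1=I P2=M P3=I  mem[L5]=60
8. P0: store L5 := 39  bus=[BusRdX,Flush]  L5: P0=M P1=I P2=I P3=I  mem[L5]=49
9. P0: store L5 := 52  bus=[-]  L5: P0=M P1=I P2=I P3=I  mem[L5]=49
10. P1: load  L5  bus=[BusRd,Flush]  L5: P0=S P1=S P2=I P3=I  mem[L5]=52
11. P2: store L5 := 59  bus=[BusRdX]  L5: P0=I P1=I P2=M P3=I  mem[L5]=52
12. P0: store L5 := 92  bus=[BusRdX,Flush]  L5: P0=M P1=I P2=I P3=I  mem[L5]=59
13. P1: store L5 := 3  bus=[BusRdX,Flush]  L5: P0=I P1=M P2=I P3=I  mem[L5]=92
14. P0: load  L5  bus=[BusRd,Flush]  L5: P0=S P1=S P2=I P3=I  mem[L5]=3
15. P0: load  L5  bus=[-]  L5: P0=S P1=S P2=I P3=I  mem[L5]=3
16. P1: load  L5  bus=[-]  L5: P0=S P1=S P2=I P3=I  mem[L5]=3
17. P2: load  L1  bus=[BusRd]  L1: P0=I P1=I P2=E P3=I  mem[L1]=90
18. P0: load  L4  bus=[BusRd]  L4: P0=S P1=I P2=S P3=I  mem[L4]=0
19. P0: store L5 := 42  bus=[BusUpgr]  L5: P0=M P1=I P2=I P3=I  mem[L5]=3
20. P3: load  L2  bus=[BusRd]  L2: P0=I P1=I P2=I P3=E  mem[L2]=60
21. P2: load  L3  bus=[BusRd]  L3: P0=I P1=I P2=E P3=I  mem[L3]=70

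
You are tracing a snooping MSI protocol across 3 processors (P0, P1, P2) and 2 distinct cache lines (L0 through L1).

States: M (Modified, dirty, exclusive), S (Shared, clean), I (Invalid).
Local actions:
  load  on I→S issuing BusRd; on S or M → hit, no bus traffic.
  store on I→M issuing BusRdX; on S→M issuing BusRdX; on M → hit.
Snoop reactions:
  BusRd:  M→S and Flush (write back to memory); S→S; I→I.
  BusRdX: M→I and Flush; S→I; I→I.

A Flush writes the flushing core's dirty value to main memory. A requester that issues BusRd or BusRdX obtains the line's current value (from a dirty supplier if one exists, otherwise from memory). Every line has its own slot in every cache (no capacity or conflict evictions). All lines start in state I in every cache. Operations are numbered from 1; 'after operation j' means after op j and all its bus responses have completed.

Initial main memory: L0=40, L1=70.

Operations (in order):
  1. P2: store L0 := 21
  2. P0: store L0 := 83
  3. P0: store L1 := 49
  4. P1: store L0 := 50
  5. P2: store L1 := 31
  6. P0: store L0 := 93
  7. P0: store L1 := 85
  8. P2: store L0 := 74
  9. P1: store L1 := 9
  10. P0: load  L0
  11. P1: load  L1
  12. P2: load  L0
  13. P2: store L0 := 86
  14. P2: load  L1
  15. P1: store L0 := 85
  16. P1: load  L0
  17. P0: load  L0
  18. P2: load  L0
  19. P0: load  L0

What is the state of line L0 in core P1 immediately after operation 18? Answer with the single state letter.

state = S

1. P2: store L0 := 21  bus=[BusRdX]  L0: P0=I P1=I P2=M  mem[L0]=40
2. P0: store L0 := 83  bus=[BusRdX,Flush]  L0: P0=M P1=I P2=I  mem[L0]=21
3. P0: store L1 := 49  bus=[BusRdX]  L1: P0=M P1=I P2=I  mem[L1]=70
4. P1: store L0 := 50  bus=[BusRdX,Flush]  L0: P0=I P1=M P2=I  mem[L0]=83
5. P2: store L1 := 31  bus=[BusRdX,Flush]  L1: P0=I P1=I P2=M  mem[L1]=49
6. P0: store L0 := 93  bus=[BusRdX,Flush]  L0: P0=M P1=I P2=I  mem[L0]=50
7. P0: store L1 := 85  bus=[BusRdX,Flush]  L1: P0=M P1=I P2=I  mem[L1]=31
8. P2: store L0 := 74  bus=[BusRdX,Flush]  L0: P0=I P1=I P2=M  mem[L0]=93
9. P1: store L1 := 9  bus=[BusRdX,Flush]  L1: P0=I P1=M P2=I  mem[L1]=85
10. P0: load  L0  bus=[BusRd,Flush]  L0: P0=S P1=I P2=S  mem[L0]=74
11. P1: load  L1  bus=[-]  L1: P0=I P1=M P2=I  mem[L1]=85
12. P2: load  L0  bus=[-]  L0: P0=S P1=I P2=S  mem[L0]=74
13. P2: store L0 := 86  bus=[BusRdX]  L0: P0=I P1=I P2=M  mem[L0]=74
14. P2: load  L1  bus=[BusRd,Flush]  L1: P0=I P1=S P2=S  mem[L1]=9
15. P1: store L0 := 85  bus=[BusRdX,Flush]  L0: P0=I P1=M P2=I  mem[L0]=86
16. P1: load  L0  bus=[-]  L0: P0=I P1=M P2=I  mem[L0]=86
17. P0: load  L0  bus=[BusRd,Flush]  L0: P0=S P1=S P2=I  mem[L0]=85
18. P2: load  L0  bus=[BusRd]  L0: P0=S P1=S P2=S  mem[L0]=85
19. P0: load  L0  bus=[-]  L0: P0=S P1=S P2=S  mem[L0]=85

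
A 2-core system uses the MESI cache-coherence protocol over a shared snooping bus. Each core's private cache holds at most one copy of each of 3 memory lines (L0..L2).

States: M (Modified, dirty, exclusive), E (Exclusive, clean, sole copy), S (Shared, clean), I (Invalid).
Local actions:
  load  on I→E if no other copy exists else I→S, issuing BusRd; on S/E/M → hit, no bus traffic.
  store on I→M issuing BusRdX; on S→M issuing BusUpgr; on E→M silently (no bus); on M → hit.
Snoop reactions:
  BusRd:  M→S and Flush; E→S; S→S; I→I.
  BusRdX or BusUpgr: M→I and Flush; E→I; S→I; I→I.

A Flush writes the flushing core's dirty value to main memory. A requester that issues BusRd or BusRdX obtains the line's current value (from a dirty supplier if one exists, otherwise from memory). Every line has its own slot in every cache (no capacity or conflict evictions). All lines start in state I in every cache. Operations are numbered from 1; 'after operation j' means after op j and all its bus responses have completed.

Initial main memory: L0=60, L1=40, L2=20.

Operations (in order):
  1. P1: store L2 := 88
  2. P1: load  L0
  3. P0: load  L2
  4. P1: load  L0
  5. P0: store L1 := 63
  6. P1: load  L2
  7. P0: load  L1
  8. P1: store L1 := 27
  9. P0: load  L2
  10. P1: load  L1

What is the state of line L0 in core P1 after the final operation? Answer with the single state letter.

state = E

1. P1: store L2 := 88  bus=[BusRdX]  L2: P0=I P1=M  mem[L2]=20
2. P1: load  L0  bus=[BusRd]  L0: P0=I P1=E  mem[L0]=60
3. P0: load  L2  bus=[BusRd,Flush]  L2: P0=S P1=S  mem[L2]=88
4. P1: load  L0  bus=[-]  L0: P0=I P1=E  mem[L0]=60
5. P0: store L1 := 63  bus=[BusRdX]  L1: P0=M P1=I  mem[L1]=40
6. P1: load  L2  bus=[-]  L2: P0=S P1=S  mem[L2]=88
7. P0: load  L1  bus=[-]  L1: P0=M P1=I  mem[L1]=40
8. P1: store L1 := 27  bus=[BusRdX,Flush]  L1: P0=I P1=M  mem[L1]=63
9. P0: load  L2  bus=[-]  L2: P0=S P1=S  mem[L2]=88
10. P1: load  L1  bus=[-]  L1: P0=I P1=M  mem[L1]=63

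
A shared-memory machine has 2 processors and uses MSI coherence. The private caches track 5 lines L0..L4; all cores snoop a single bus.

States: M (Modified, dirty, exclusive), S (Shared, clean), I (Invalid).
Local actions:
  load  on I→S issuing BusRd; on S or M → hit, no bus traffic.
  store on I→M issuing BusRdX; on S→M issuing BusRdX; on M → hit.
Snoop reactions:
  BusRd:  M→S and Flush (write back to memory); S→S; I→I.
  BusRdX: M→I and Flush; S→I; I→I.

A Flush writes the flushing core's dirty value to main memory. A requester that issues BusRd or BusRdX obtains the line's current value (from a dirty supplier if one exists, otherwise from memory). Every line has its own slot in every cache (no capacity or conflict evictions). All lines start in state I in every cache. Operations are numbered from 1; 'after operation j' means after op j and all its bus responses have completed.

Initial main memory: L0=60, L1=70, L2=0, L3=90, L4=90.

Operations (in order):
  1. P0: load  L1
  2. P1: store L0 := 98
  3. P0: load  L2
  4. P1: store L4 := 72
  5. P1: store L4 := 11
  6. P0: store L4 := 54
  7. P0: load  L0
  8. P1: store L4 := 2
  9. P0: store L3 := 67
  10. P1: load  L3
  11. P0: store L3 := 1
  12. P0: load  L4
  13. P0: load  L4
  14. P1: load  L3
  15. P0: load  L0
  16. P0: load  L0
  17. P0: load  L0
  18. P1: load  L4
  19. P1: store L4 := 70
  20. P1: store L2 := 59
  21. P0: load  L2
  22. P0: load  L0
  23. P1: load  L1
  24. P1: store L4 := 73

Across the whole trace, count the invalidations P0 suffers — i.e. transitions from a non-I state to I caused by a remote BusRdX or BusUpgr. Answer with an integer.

  op1 P0: load  L1 → S/I on L1; bus BusRd; mem=70
  op2 P1: store L0 := 98 → I/M on L0; bus BusRdX; mem=60
  op3 P0: load  L2 → S/I on L2; bus BusRd; mem=0
  op4 P1: store L4 := 72 → I/M on L4; bus BusRdX; mem=90
  op5 P1: store L4 := 11 → I/M on L4; bus (none); mem=90
  op6 P0: store L4 := 54 → M/I on L4; bus BusRdX Flush; mem=11
  op7 P0: load  L0 → S/S on L0; bus BusRd Flush; mem=98
  op8 P1: store L4 := 2 → I/M on L4; bus BusRdX Flush; mem=54
  op9 P0: store L3 := 67 → M/I on L3; bus BusRdX; mem=90
  op10 P1: load  L3 → S/S on L3; bus BusRd Flush; mem=67
  op11 P0: store L3 := 1 → M/I on L3; bus BusRdX; mem=67
  op12 P0: load  L4 → S/S on L4; bus BusRd Flush; mem=2
  op13 P0: load  L4 → S/S on L4; bus (none); mem=2
  op14 P1: load  L3 → S/S on L3; bus BusRd Flush; mem=1
  op15 P0: load  L0 → S/S on L0; bus (none); mem=98
  op16 P0: load  L0 → S/S on L0; bus (none); mem=98
  op17 P0: load  L0 → S/S on L0; bus (none); mem=98
  op18 P1: load  L4 → S/S on L4; bus (none); mem=2
  op19 P1: store L4 := 70 → I/M on L4; bus BusRdX; mem=2
  op20 P1: store L2 := 59 → I/M on L2; bus BusRdX; mem=0
  op21 P0: load  L2 → S/S on L2; bus BusRd Flush; mem=59
  op22 P0: load  L0 → S/S on L0; bus (none); mem=98
  op23 P1: load  L1 → S/S on L1; bus BusRd; mem=70
  op24 P1: store L4 := 73 → I/M on L4; bus (none); mem=2

invalidations = 3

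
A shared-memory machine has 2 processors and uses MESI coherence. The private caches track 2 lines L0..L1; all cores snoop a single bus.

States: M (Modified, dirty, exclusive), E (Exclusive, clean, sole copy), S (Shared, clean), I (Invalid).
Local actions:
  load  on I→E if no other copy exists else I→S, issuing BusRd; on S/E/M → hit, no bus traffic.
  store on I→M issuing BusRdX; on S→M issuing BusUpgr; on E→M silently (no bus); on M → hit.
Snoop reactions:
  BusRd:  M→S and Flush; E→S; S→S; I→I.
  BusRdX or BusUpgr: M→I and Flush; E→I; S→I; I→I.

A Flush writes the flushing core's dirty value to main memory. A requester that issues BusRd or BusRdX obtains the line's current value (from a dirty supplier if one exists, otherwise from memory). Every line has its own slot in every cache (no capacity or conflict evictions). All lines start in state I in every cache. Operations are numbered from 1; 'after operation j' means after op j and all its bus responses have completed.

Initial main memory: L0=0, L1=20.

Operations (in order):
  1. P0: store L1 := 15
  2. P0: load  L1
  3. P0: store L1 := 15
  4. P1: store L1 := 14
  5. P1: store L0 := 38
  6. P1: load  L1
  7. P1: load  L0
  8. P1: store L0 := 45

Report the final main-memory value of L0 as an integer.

memory[L0] = 0

step 1: P0: store L1 := 15  ⟶  MI  (L1)  txn=BusRdX  M[L1]=20
step 2: P0: load  L1  ⟶  MI  (L1)  txn=∅  M[L1]=20
step 3: P0: store L1 := 15  ⟶  MI  (L1)  txn=∅  M[L1]=20
step 4: P1: store L1 := 14  ⟶  IM  (L1)  txn=BusRdX+Flush  M[L1]=15
step 5: P1: store L0 := 38  ⟶  IM  (L0)  txn=BusRdX  M[L0]=0
step 6: P1: load  L1  ⟶  IM  (L1)  txn=∅  M[L1]=15
step 7: P1: load  L0  ⟶  IM  (L0)  txn=∅  M[L0]=0
step 8: P1: store L0 := 45  ⟶  IM  (L0)  txn=∅  M[L0]=0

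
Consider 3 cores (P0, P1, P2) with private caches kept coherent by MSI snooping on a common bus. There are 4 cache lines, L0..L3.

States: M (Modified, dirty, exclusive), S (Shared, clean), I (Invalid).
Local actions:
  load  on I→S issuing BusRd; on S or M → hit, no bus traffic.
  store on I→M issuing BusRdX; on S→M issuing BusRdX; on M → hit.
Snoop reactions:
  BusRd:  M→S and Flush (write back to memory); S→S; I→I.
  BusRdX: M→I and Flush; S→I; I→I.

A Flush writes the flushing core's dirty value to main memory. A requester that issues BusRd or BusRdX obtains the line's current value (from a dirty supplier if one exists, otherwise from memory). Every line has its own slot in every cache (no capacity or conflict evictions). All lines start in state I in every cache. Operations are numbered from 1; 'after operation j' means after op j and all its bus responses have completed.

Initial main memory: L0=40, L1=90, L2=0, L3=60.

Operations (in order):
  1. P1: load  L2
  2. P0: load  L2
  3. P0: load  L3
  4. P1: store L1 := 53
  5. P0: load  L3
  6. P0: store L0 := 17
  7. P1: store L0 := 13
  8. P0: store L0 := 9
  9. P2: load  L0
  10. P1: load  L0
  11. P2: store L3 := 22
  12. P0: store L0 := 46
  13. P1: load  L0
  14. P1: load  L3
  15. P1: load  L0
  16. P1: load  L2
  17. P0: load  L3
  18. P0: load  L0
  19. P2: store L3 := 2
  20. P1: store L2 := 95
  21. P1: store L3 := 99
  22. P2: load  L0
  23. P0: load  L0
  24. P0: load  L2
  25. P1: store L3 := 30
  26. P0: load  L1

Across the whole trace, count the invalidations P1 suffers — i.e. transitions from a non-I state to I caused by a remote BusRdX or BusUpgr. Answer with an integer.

1. P1: load  L2  bus=[BusRd]  L2: P0=I P1=S P2=I  mem[L2]=0
2. P0: load  L2  bus=[BusRd]  L2: P0=S P1=S P2=I  mem[L2]=0
3. P0: load  L3  bus=[BusRd]  L3: P0=S P1=I P2=I  mem[L3]=60
4. P1: store L1 := 53  bus=[BusRdX]  L1: P0=I P1=M P2=I  mem[L1]=90
5. P0: load  L3  bus=[-]  L3: P0=S P1=I P2=I  mem[L3]=60
6. P0: store L0 := 17  bus=[BusRdX]  L0: P0=M P1=I P2=I  mem[L0]=40
7. P1: store L0 := 13  bus=[BusRdX,Flush]  L0: P0=I P1=M P2=I  mem[L0]=17
8. P0: store L0 := 9  bus=[BusRdX,Flush]  L0: P0=M P1=I P2=I  mem[L0]=13
9. P2: load  L0  bus=[BusRd,Flush]  L0: P0=S P1=I P2=S  mem[L0]=9
10. P1: load  L0  bus=[BusRd]  L0: P0=S P1=S P2=S  mem[L0]=9
11. P2: store L3 := 22  bus=[BusRdX]  L3: P0=I P1=I P2=M  mem[L3]=60
12. P0: store L0 := 46  bus=[BusRdX]  L0: P0=M P1=I P2=I  mem[L0]=9
13. P1: load  L0  bus=[BusRd,Flush]  L0: P0=S P1=S P2=I  mem[L0]=46
14. P1: load  L3  bus=[BusRd,Flush]  L3: P0=I P1=S P2=S  mem[L3]=22
15. P1: load  L0  bus=[-]  L0: P0=S P1=S P2=I  mem[L0]=46
16. P1: load  L2  bus=[-]  L2: P0=S P1=S P2=I  mem[L2]=0
17. P0: load  L3  bus=[BusRd]  L3: P0=S P1=S P2=S  mem[L3]=22
18. P0: load  L0  bus=[-]  L0: P0=S P1=S P2=I  mem[L0]=46
19. P2: store L3 := 2  bus=[BusRdX]  L3: P0=I P1=I P2=M  mem[L3]=22
20. P1: store L2 := 95  bus=[BusRdX]  L2: P0=I P1=M P2=I  mem[L2]=0
21. P1: store L3 := 99  bus=[BusRdX,Flush]  L3: P0=I P1=M P2=I  mem[L3]=2
22. P2: load  L0  bus=[BusRd]  L0: P0=S P1=S P2=S  mem[L0]=46
23. P0: load  L0  bus=[-]  L0: P0=S P1=S P2=S  mem[L0]=46
24. P0: load  L2  bus=[BusRd,Flush]  L2: P0=S P1=S P2=I  mem[L2]=95
25. P1: store L3 := 30  bus=[-]  L3: P0=I P1=M P2=I  mem[L3]=2
26. P0: load  L1  bus=[BusRd,Flush]  L1: P0=S P1=S P2=I  mem[L1]=53

invalidations = 3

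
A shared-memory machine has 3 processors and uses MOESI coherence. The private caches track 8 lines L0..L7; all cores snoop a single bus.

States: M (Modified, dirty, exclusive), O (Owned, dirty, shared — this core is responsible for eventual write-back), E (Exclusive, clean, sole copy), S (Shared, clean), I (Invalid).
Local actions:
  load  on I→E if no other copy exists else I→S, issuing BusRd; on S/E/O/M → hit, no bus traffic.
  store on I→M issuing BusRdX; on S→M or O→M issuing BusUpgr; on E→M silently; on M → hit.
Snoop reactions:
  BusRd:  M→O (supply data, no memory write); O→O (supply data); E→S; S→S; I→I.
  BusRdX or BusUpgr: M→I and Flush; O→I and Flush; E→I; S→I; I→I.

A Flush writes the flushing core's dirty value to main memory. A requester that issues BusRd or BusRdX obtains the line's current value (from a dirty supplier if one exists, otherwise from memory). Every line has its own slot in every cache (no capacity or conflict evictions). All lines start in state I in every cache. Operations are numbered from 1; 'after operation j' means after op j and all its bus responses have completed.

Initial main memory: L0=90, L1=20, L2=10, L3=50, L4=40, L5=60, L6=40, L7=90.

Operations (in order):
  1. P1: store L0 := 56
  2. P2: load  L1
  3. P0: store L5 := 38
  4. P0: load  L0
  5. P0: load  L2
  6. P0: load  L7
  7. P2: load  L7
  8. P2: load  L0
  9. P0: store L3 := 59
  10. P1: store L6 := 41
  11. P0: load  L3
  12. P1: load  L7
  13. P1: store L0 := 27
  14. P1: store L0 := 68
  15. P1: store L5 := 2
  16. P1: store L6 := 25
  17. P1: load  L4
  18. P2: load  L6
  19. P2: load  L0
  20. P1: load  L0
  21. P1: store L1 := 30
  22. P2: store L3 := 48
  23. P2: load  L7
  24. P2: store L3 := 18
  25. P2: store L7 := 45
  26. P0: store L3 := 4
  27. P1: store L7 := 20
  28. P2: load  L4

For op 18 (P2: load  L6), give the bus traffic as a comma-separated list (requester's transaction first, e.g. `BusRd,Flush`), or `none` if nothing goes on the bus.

1. P1: store L0 := 56  bus=[BusRdX]  L0: P0=I P1=M P2=I  mem[L0]=90
2. P2: load  L1  bus=[BusRd]  L1: P0=I P1=I P2=E  mem[L1]=20
3. P0: store L5 := 38  bus=[BusRdX]  L5: P0=M P1=I P2=I  mem[L5]=60
4. P0: load  L0  bus=[BusRd]  L0: P0=S P1=O P2=I  mem[L0]=90
5. P0: load  L2  bus=[BusRd]  L2: P0=E P1=I P2=I  mem[L2]=10
6. P0: load  L7  bus=[BusRd]  L7: P0=E P1=I P2=I  mem[L7]=90
7. P2: load  L7  bus=[BusRd]  L7: P0=S P1=I P2=S  mem[L7]=90
8. P2: load  L0  bus=[BusRd]  L0: P0=S P1=O P2=S  mem[L0]=90
9. P0: store L3 := 59  bus=[BusRdX]  L3: P0=M P1=I P2=I  mem[L3]=50
10. P1: store L6 := 41  bus=[BusRdX]  L6: P0=I P1=M P2=I  mem[L6]=40
11. P0: load  L3  bus=[-]  L3: P0=M P1=I P2=I  mem[L3]=50
12. P1: load  L7  bus=[BusRd]  L7: P0=S P1=S P2=S  mem[L7]=90
13. P1: store L0 := 27  bus=[BusUpgr]  L0: P0=I P1=M P2=I  mem[L0]=90
14. P1: store L0 := 68  bus=[-]  L0: P0=I P1=M P2=I  mem[L0]=90
15. P1: store L5 := 2  bus=[BusRdX,Flush]  L5: P0=I P1=M P2=I  mem[L5]=38
16. P1: store L6 := 25  bus=[-]  L6: P0=I P1=M P2=I  mem[L6]=40
17. P1: load  L4  bus=[BusRd]  L4: P0=I P1=E P2=I  mem[L4]=40
18. P2: load  L6  bus=[BusRd]  L6: P0=I P1=O P2=S  mem[L6]=40
19. P2: load  L0  bus=[BusRd]  L0: P0=I P1=O P2=S  mem[L0]=90
20. P1: load  L0  bus=[-]  L0: P0=I P1=O P2=S  mem[L0]=90
21. P1: store L1 := 30  bus=[BusRdX]  L1: P0=I P1=M P2=I  mem[L1]=20
22. P2: store L3 := 48  bus=[BusRdX,Flush]  L3: P0=I P1=I P2=M  mem[L3]=59
23. P2: load  L7  bus=[-]  L7: P0=S P1=S P2=S  mem[L7]=90
24. P2: store L3 := 18  bus=[-]  L3: P0=I P1=I P2=M  mem[L3]=59
25. P2: store L7 := 45  bus=[BusUpgr]  L7: P0=I P1=I P2=M  mem[L7]=90
26. P0: store L3 := 4  bus=[BusRdX,Flush]  L3: P0=M P1=I P2=I  mem[L3]=18
27. P1: store L7 := 20  bus=[BusRdX,Flush]  L7: P0=I P1=M P2=I  mem[L7]=45
28. P2: load  L4  bus=[BusRd]  L4: P0=I P1=S P2=S  mem[L4]=40

bus = BusRd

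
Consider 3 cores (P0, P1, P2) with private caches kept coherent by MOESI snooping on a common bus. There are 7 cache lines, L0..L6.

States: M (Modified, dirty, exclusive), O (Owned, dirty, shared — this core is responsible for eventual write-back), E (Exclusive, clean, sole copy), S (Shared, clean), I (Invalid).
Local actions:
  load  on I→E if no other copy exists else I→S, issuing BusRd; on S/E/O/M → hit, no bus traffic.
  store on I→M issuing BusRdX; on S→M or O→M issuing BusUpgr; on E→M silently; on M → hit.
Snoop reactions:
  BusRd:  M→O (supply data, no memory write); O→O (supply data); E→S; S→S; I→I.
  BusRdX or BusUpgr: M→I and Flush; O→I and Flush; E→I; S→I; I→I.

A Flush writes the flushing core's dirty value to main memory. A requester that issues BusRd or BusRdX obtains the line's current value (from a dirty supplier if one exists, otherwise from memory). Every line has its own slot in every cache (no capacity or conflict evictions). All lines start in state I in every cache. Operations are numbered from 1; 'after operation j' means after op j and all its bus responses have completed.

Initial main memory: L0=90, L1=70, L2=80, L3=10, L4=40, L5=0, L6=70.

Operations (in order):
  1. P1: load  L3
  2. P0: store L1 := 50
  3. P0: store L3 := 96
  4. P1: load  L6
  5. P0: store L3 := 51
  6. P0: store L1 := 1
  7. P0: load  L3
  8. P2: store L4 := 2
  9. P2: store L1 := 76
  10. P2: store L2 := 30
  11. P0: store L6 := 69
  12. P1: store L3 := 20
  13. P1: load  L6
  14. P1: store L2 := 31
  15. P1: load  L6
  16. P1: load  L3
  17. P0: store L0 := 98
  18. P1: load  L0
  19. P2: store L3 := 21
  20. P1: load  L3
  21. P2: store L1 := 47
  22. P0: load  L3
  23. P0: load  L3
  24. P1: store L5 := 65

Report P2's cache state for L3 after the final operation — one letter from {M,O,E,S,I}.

  op1 P1: load  L3 → I/E/I on L3; bus BusRd; mem=10
  op2 P0: store L1 := 50 → M/I/I on L1; bus BusRdX; mem=70
  op3 P0: store L3 := 96 → M/I/I on L3; bus BusRdX; mem=10
  op4 P1: load  L6 → I/E/I on L6; bus BusRd; mem=70
  op5 P0: store L3 := 51 → M/I/I on L3; bus (none); mem=10
  op6 P0: store L1 := 1 → M/I/I on L1; bus (none); mem=70
  op7 P0: load  L3 → M/I/I on L3; bus (none); mem=10
  op8 P2: store L4 := 2 → I/I/M on L4; bus BusRdX; mem=40
  op9 P2: store L1 := 76 → I/I/M on L1; bus BusRdX Flush; mem=1
  op10 P2: store L2 := 30 → I/I/M on L2; bus BusRdX; mem=80
  op11 P0: store L6 := 69 → M/I/I on L6; bus BusRdX; mem=70
  op12 P1: store L3 := 20 → I/M/I on L3; bus BusRdX Flush; mem=51
  op13 P1: load  L6 → O/S/I on L6; bus BusRd; mem=70
  op14 P1: store L2 := 31 → I/M/I on L2; bus BusRdX Flush; mem=30
  op15 P1: load  L6 → O/S/I on L6; bus (none); mem=70
  op16 P1: load  L3 → I/M/I on L3; bus (none); mem=51
  op17 P0: store L0 := 98 → M/I/I on L0; bus BusRdX; mem=90
  op18 P1: load  L0 → O/S/I on L0; bus BusRd; mem=90
  op19 P2: store L3 := 21 → I/I/M on L3; bus BusRdX Flush; mem=20
  op20 P1: load  L3 → I/S/O on L3; bus BusRd; mem=20
  op21 P2: store L1 := 47 → I/I/M on L1; bus (none); mem=1
  op22 P0: load  L3 → S/S/O on L3; bus BusRd; mem=20
  op23 P0: load  L3 → S/S/O on L3; bus (none); mem=20
  op24 P1: store L5 := 65 → I/M/I on L5; bus BusRdX; mem=0

state = O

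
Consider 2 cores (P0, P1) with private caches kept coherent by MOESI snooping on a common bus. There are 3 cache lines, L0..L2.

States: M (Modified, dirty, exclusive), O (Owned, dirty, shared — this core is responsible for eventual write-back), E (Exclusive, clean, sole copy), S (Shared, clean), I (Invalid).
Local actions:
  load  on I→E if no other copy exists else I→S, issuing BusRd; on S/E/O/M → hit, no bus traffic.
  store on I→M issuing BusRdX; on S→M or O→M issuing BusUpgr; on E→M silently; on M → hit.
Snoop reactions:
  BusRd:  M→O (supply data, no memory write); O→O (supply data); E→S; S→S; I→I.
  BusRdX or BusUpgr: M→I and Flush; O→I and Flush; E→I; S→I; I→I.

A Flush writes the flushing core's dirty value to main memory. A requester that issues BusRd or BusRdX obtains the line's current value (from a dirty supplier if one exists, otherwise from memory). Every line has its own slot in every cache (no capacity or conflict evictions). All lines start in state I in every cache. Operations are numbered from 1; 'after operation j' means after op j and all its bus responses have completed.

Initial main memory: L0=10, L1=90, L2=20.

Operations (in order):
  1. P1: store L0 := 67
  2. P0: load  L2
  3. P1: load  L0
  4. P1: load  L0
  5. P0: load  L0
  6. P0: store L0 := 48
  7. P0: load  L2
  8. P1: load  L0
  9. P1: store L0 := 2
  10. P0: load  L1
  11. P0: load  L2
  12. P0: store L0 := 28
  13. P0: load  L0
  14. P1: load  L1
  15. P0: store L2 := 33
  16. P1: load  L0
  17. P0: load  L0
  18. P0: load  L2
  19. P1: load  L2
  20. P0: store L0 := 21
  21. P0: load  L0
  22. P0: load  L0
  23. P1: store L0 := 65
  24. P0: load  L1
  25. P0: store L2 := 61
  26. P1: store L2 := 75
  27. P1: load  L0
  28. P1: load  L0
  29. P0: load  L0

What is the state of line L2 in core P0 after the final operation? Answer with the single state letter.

[1] P1: store L0 := 67 | P0:I, P1:M(67) | bus: BusRdX
[2] P0: load  L2 | P0:E(20), P1:I | bus: BusRd
[3] P1: load  L0 | P0:I, P1:M(67) | bus: none
[4] P1: load  L0 | P0:I, P1:M(67) | bus: none
[5] P0: load  L0 | P0:S(67), P1:O(67) | bus: BusRd
[6] P0: store L0 := 48 | P0:M(48), P1:I | bus: BusUpgr,Flush
[7] P0: load  L2 | P0:E(20), P1:I | bus: none
[8] P1: load  L0 | P0:O(48), P1:S(48) | bus: BusRd
[9] P1: store L0 := 2 | P0:I, P1:M(2) | bus: BusUpgr,Flush
[10] P0: load  L1 | P0:E(90), P1:I | bus: BusRd
[11] P0: load  L2 | P0:E(20), P1:I | bus: none
[12] P0: store L0 := 28 | P0:M(28), P1:I | bus: BusRdX,Flush
[13] P0: load  L0 | P0:M(28), P1:I | bus: none
[14] P1: load  L1 | P0:S(90), P1:S(90) | bus: BusRd
[15] P0: store L2 := 33 | P0:M(33), P1:I | bus: none
[16] P1: load  L0 | P0:O(28), P1:S(28) | bus: BusRd
[17] P0: load  L0 | P0:O(28), P1:S(28) | bus: none
[18] P0: load  L2 | P0:M(33), P1:I | bus: none
[19] P1: load  L2 | P0:O(33), P1:S(33) | bus: BusRd
[20] P0: store L0 := 21 | P0:M(21), P1:I | bus: BusUpgr
[21] P0: load  L0 | P0:M(21), P1:I | bus: none
[22] P0: load  L0 | P0:M(21), P1:I | bus: none
[23] P1: store L0 := 65 | P0:I, P1:M(65) | bus: BusRdX,Flush
[24] P0: load  L1 | P0:S(90), P1:S(90) | bus: none
[25] P0: store L2 := 61 | P0:M(61), P1:I | bus: BusUpgr
[26] P1: store L2 := 75 | P0:I, P1:M(75) | bus: BusRdX,Flush
[27] P1: load  L0 | P0:I, P1:M(65) | bus: none
[28] P1: load  L0 | P0:I, P1:M(65) | bus: none
[29] P0: load  L0 | P0:S(65), P1:O(65) | bus: BusRd

state = I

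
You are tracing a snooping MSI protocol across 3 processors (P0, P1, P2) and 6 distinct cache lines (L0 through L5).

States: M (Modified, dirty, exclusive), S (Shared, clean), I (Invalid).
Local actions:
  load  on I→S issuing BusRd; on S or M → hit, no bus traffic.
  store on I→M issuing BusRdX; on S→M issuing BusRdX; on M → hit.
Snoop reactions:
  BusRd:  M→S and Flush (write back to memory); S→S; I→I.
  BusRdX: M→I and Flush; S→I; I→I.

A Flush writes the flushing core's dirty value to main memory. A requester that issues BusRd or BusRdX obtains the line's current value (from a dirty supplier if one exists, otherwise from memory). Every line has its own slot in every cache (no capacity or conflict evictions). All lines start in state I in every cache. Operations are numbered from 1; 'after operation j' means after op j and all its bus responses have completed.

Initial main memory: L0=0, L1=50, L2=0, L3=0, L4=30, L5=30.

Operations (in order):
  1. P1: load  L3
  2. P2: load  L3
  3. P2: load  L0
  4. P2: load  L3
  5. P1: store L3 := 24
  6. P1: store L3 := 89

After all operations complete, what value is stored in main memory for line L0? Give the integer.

1. P1: load  L3  bus=[BusRd]  L3: P0=I P1=S P2=I  mem[L3]=0
2. P2: load  L3  bus=[BusRd]  L3: P0=I P1=S P2=S  mem[L3]=0
3. P2: load  L0  bus=[BusRd]  L0: P0=I P1=I P2=S  mem[L0]=0
4. P2: load  L3  bus=[-]  L3: P0=I P1=S P2=S  mem[L3]=0
5. P1: store L3 := 24  bus=[BusRdX]  L3: P0=I P1=M P2=I  mem[L3]=0
6. P1: store L3 := 89  bus=[-]  L3: P0=I P1=M P2=I  mem[L3]=0

memory[L0] = 0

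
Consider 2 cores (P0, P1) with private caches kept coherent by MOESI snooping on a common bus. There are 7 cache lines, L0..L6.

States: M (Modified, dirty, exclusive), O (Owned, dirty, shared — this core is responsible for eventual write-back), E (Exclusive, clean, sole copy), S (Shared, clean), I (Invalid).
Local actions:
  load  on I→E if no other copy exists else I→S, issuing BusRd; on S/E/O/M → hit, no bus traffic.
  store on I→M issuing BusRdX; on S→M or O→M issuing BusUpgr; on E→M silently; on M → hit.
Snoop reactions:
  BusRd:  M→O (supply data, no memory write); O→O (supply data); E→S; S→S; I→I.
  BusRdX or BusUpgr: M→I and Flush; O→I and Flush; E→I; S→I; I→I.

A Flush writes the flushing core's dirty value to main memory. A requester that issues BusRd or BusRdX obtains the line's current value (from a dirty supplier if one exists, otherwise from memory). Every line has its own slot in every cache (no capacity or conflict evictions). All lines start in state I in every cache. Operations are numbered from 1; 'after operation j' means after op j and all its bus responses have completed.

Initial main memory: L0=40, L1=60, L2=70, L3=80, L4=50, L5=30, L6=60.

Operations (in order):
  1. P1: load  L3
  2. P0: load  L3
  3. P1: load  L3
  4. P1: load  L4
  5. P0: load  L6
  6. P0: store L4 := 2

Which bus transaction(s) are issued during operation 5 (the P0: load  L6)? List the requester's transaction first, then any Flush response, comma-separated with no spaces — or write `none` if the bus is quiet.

  op1 P1: load  L3 → I/E on L3; bus BusRd; mem=80
  op2 P0: load  L3 → S/S on L3; bus BusRd; mem=80
  op3 P1: load  L3 → S/S on L3; bus (none); mem=80
  op4 P1: load  L4 → I/E on L4; bus BusRd; mem=50
  op5 P0: load  L6 → E/I on L6; bus BusRd; mem=60
  op6 P0: store L4 := 2 → M/I on L4; bus BusRdX; mem=50

bus = BusRd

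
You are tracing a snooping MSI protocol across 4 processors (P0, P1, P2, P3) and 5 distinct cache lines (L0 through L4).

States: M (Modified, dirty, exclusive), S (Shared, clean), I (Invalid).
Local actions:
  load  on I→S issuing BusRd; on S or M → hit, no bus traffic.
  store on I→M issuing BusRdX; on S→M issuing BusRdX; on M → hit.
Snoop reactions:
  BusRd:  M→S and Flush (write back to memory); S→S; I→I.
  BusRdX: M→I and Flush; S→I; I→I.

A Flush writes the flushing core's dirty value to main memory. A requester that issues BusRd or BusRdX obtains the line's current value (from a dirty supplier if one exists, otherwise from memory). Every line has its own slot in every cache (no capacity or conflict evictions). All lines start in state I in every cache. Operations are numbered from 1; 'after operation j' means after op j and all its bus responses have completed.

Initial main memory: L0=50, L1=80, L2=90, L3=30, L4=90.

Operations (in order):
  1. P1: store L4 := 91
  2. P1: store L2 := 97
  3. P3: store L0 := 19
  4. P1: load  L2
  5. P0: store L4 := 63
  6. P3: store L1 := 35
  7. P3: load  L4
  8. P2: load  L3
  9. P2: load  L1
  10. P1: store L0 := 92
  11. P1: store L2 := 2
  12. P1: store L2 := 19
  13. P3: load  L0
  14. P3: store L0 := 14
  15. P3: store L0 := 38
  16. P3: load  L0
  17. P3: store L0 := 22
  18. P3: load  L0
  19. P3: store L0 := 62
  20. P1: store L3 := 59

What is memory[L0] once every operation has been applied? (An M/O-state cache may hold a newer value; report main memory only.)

1. P1: store L4 := 91  bus=[BusRdX]  L4: P0=I P1=M P2=I P3=I  mem[L4]=90
2. P1: store L2 := 97  bus=[BusRdX]  L2: P0=I P1=M P2=I P3=I  mem[L2]=90
3. P3: store L0 := 19  bus=[BusRdX]  L0: P0=I P1=I P2=I P3=M  mem[L0]=50
4. P1: load  L2  bus=[-]  L2: P0=I P1=M P2=I P3=I  mem[L2]=90
5. P0: store L4 := 63  bus=[BusRdX,Flush]  L4: P0=M P1=I P2=I P3=I  mem[L4]=91
6. P3: store L1 := 35  bus=[BusRdX]  L1: P0=I P1=I P2=I P3=M  mem[L1]=80
7. P3: load  L4  bus=[BusRd,Flush]  L4: P0=S P1=I P2=I P3=S  mem[L4]=63
8. P2: load  L3  bus=[BusRd]  L3: P0=I P1=I P2=S P3=I  mem[L3]=30
9. P2: load  L1  bus=[BusRd,Flush]  L1: P0=I P1=I P2=S P3=S  mem[L1]=35
10. P1: store L0 := 92  bus=[BusRdX,Flush]  L0: P0=I P1=M P2=I P3=I  mem[L0]=19
11. P1: store L2 := 2  bus=[-]  L2: P0=I P1=M P2=I P3=I  mem[L2]=90
12. P1: store L2 := 19  bus=[-]  L2: P0=I P1=M P2=I P3=I  mem[L2]=90
13. P3: load  L0  bus=[BusRd,Flush]  L0: P0=I P1=S P2=I P3=S  mem[L0]=92
14. P3: store L0 := 14  bus=[BusRdX]  L0: P0=I P1=I P2=I P3=M  mem[L0]=92
15. P3: store L0 := 38  bus=[-]  L0: P0=I P1=I P2=I P3=M  mem[L0]=92
16. P3: load  L0  bus=[-]  L0: P0=I P1=I P2=I P3=M  mem[L0]=92
17. P3: store L0 := 22  bus=[-]  L0: P0=I P1=I P2=I P3=M  mem[L0]=92
18. P3: load  L0  bus=[-]  L0: P0=I P1=I P2=I P3=M  mem[L0]=92
19. P3: store L0 := 62  bus=[-]  L0: P0=I P1=I P2=I P3=M  mem[L0]=92
20. P1: store L3 := 59  bus=[BusRdX]  L3: P0=I P1=M P2=I P3=I  mem[L3]=30

memory[L0] = 92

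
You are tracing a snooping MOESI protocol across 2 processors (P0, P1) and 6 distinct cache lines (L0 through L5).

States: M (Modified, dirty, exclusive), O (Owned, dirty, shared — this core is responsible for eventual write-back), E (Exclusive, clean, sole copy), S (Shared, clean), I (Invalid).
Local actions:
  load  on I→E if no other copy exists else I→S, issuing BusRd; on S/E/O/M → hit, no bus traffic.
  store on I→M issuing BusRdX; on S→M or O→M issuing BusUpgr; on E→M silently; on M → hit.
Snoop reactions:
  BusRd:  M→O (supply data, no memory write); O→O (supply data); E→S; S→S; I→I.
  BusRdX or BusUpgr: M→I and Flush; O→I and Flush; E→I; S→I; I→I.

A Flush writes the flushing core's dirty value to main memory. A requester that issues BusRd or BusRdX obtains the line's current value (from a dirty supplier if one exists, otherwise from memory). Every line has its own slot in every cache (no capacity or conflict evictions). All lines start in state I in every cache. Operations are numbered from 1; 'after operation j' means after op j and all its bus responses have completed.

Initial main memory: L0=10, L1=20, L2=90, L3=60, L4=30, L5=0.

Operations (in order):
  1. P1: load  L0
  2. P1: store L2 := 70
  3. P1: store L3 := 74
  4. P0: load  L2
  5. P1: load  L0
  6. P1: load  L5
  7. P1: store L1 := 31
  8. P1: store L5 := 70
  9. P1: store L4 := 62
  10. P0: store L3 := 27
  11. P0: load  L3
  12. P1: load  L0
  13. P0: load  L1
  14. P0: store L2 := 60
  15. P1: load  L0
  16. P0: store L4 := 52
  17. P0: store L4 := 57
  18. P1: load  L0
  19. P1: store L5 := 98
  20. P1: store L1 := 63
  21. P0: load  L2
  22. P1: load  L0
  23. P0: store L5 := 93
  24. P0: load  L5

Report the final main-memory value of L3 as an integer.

1. P1: load  L0  bus=[BusRd]  L0: P0=I P1=E  mem[L0]=10
2. P1: store L2 := 70  bus=[BusRdX]  L2: P0=I P1=M  mem[L2]=90
3. P1: store L3 := 74  bus=[BusRdX]  L3: P0=I P1=M  mem[L3]=60
4. P0: load  L2  bus=[BusRd]  L2: P0=S P1=O  mem[L2]=90
5. P1: load  L0  bus=[-]  L0: P0=I P1=E  mem[L0]=10
6. P1: load  L5  bus=[BusRd]  L5: P0=I P1=E  mem[L5]=0
7. P1: store L1 := 31  bus=[BusRdX]  L1: P0=I P1=M  mem[L1]=20
8. P1: store L5 := 70  bus=[-]  L5: P0=I P1=M  mem[L5]=0
9. P1: store L4 := 62  bus=[BusRdX]  L4: P0=I P1=M  mem[L4]=30
10. P0: store L3 := 27  bus=[BusRdX,Flush]  L3: P0=M P1=I  mem[L3]=74
11. P0: load  L3  bus=[-]  L3: P0=M P1=I  mem[L3]=74
12. P1: load  L0  bus=[-]  L0: P0=I P1=E  mem[L0]=10
13. P0: load  L1  bus=[BusRd]  L1: P0=S P1=O  mem[L1]=20
14. P0: store L2 := 60  bus=[BusUpgr,Flush]  L2: P0=M P1=I  mem[L2]=70
15. P1: load  L0  bus=[-]  L0: P0=I P1=E  mem[L0]=10
16. P0: store L4 := 52  bus=[BusRdX,Flush]  L4: P0=M P1=I  mem[L4]=62
17. P0: store L4 := 57  bus=[-]  L4: P0=M P1=I  mem[L4]=62
18. P1: load  L0  bus=[-]  L0: P0=I P1=E  mem[L0]=10
19. P1: store L5 := 98  bus=[-]  L5: P0=I P1=M  mem[L5]=0
20. P1: store L1 := 63  bus=[BusUpgr]  L1: P0=I P1=M  mem[L1]=20
21. P0: load  L2  bus=[-]  L2: P0=M P1=I  mem[L2]=70
22. P1: load  L0  bus=[-]  L0: P0=I P1=E  mem[L0]=10
23. P0: store L5 := 93  bus=[BusRdX,Flush]  L5: P0=M P1=I  mem[L5]=98
24. P0: load  L5  bus=[-]  L5: P0=M P1=I  mem[L5]=98

memory[L3] = 74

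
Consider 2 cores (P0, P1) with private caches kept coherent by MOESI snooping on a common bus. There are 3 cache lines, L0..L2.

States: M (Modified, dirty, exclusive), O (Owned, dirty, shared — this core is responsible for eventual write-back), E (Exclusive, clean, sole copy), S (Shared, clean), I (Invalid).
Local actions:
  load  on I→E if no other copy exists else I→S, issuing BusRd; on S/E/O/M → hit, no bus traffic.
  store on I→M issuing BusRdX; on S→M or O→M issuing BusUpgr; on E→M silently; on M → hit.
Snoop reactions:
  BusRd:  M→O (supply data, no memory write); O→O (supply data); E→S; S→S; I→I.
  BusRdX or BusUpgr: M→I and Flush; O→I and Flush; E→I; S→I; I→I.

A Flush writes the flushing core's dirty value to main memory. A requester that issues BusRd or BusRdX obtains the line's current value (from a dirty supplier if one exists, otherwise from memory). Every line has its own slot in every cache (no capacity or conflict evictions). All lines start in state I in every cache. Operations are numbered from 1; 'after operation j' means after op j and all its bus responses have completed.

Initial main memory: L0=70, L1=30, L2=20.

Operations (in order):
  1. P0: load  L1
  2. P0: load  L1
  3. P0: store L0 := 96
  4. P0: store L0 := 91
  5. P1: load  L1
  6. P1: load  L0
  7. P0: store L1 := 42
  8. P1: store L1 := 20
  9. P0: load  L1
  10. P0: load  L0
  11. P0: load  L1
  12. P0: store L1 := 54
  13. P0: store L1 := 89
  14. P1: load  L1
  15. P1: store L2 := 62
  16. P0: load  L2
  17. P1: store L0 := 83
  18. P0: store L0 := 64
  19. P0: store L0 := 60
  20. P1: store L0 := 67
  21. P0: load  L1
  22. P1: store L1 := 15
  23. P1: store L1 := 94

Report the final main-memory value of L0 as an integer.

  op1 P0: load  L1 → E/I on L1; bus BusRd; mem=30
  op2 P0: load  L1 → E/I on L1; bus (none); mem=30
  op3 P0: store L0 := 96 → M/I on L0; bus BusRdX; mem=70
  op4 P0: store L0 := 91 → M/I on L0; bus (none); mem=70
  op5 P1: load  L1 → S/S on L1; bus BusRd; mem=30
  op6 P1: load  L0 → O/S on L0; bus BusRd; mem=70
  op7 P0: store L1 := 42 → M/I on L1; bus BusUpgr; mem=30
  op8 P1: store L1 := 20 → I/M on L1; bus BusRdX Flush; mem=42
  op9 P0: load  L1 → S/O on L1; bus BusRd; mem=42
  op10 P0: load  L0 → O/S on L0; bus (none); mem=70
  op11 P0: load  L1 → S/O on L1; bus (none); mem=42
  op12 P0: store L1 := 54 → M/I on L1; bus BusUpgr Flush; mem=20
  op13 P0: store L1 := 89 → M/I on L1; bus (none); mem=20
  op14 P1: load  L1 → O/S on L1; bus BusRd; mem=20
  op15 P1: store L2 := 62 → I/M on L2; bus BusRdX; mem=20
  op16 P0: load  L2 → S/O on L2; bus BusRd; mem=20
  op17 P1: store L0 := 83 → I/M on L0; bus BusUpgr Flush; mem=91
  op18 P0: store L0 := 64 → M/I on L0; bus BusRdX Flush; mem=83
  op19 P0: store L0 := 60 → M/I on L0; bus (none); mem=83
  op20 P1: store L0 := 67 → I/M on L0; bus BusRdX Flush; mem=60
  op21 P0: load  L1 → O/S on L1; bus (none); mem=20
  op22 P1: store L1 := 15 → I/M on L1; bus BusUpgr Flush; mem=89
  op23 P1: store L1 := 94 → I/M on L1; bus (none); mem=89

memory[L0] = 60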